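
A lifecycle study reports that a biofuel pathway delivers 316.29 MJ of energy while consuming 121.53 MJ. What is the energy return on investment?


EROI = E_out / E_in
= 316.29 / 121.53
= 2.6026

2.6026


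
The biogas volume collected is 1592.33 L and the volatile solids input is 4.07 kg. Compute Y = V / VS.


Y = V / VS
= 1592.33 / 4.07
= 391.2359 L/kg VS

391.2359 L/kg VS


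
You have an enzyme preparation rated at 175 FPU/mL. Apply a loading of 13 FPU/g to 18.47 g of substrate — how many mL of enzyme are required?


V = dosage * m_sub / activity
V = 13 * 18.47 / 175
V = 1.3721 mL

1.3721 mL


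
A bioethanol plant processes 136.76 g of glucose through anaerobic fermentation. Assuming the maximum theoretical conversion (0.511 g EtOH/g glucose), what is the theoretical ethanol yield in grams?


Theoretical ethanol yield: m_EtOH = 0.511 * m_glucose
m_EtOH = 0.511 * 136.76 = 69.8844 g

69.8844 g


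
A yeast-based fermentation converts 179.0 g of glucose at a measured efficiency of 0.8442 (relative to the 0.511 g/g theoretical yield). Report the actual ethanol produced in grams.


Actual ethanol: m = 0.511 * 179.0 * 0.8442
m = 77.2181 g

77.2181 g


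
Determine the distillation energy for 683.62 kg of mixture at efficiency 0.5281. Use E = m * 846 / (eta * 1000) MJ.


E = m * 846 / (eta * 1000)
= 683.62 * 846 / (0.5281 * 1000)
= 1095.1383 MJ

1095.1383 MJ


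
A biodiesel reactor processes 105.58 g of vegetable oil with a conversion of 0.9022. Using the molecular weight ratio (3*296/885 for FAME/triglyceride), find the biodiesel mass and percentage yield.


m_FAME = oil * conv * (3 * 296 / 885) = oil * conv * (888/885)
= 105.58 * 0.9022 * 888 / 885
= 95.5772 g
Y = m_FAME / oil * 100 = conv * (888/885) * 100
= 0.9022 * 888 / 885 * 100
= 90.53%

95.5772 g FAME; Y = 90.53%


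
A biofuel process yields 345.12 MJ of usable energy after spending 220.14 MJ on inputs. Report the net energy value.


NEV = E_out - E_in
= 345.12 - 220.14
= 124.9800 MJ

124.9800 MJ


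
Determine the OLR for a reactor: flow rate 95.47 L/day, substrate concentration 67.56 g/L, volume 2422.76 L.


OLR = Q * S / V
= 95.47 * 67.56 / 2422.76
= 2.6622 g/L/day

2.6622 g/L/day


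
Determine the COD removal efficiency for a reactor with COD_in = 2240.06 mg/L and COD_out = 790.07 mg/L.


eta = (COD_in - COD_out) / COD_in * 100
= (2240.06 - 790.07) / 2240.06 * 100
= 64.7300%

64.7300%


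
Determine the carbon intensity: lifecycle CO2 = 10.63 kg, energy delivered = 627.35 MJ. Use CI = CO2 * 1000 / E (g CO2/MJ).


CI = CO2 * 1000 / E
= 10.63 * 1000 / 627.35
= 16.9443 g CO2/MJ

16.9443 g CO2/MJ


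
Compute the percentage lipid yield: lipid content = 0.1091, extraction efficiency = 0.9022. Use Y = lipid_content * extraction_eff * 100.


Y = lipid_content * extraction_eff * 100
= 0.1091 * 0.9022 * 100
= 9.8430%

9.8430%


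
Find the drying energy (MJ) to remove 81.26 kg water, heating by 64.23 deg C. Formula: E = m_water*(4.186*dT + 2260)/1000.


E = m_water * (4.186 * dT + 2260) / 1000
= 81.26 * (4.186 * 64.23 + 2260) / 1000
= 205.4957 MJ

205.4957 MJ


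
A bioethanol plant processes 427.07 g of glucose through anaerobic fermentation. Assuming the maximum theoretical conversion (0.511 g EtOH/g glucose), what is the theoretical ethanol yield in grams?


Theoretical ethanol yield: m_EtOH = 0.511 * m_glucose
m_EtOH = 0.511 * 427.07 = 218.2328 g

218.2328 g


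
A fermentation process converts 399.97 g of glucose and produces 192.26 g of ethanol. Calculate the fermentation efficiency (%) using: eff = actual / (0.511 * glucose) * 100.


Fermentation efficiency = (actual / (0.511 * glucose)) * 100
= (192.26 / (0.511 * 399.97)) * 100
= 94.0677%

94.0677%


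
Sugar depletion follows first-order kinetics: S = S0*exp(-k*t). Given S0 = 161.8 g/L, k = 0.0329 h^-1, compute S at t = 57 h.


S = S0 * exp(-k * t)
S = 161.8 * exp(-0.0329 * 57)
S = 24.8054 g/L

24.8054 g/L


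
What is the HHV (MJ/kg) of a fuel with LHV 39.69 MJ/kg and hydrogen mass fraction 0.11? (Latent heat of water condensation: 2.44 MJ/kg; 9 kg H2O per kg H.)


HHV = LHV + H_frac * 9 * 2.44
= 39.69 + 0.11 * 9 * 2.44
= 42.1056 MJ/kg

42.1056 MJ/kg


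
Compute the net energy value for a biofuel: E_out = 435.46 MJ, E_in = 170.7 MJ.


NEV = E_out - E_in
= 435.46 - 170.7
= 264.7600 MJ

264.7600 MJ


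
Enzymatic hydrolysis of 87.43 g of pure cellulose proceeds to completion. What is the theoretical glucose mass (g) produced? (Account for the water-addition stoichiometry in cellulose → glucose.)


glucose = cellulose * 180/162
= 87.43 * 180/162
= 97.1444 g

97.1444 g


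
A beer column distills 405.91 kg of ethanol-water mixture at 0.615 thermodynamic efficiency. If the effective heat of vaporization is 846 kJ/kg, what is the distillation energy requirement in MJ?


E = m * 846 / (eta * 1000)
= 405.91 * 846 / (0.615 * 1000)
= 558.3738 MJ

558.3738 MJ


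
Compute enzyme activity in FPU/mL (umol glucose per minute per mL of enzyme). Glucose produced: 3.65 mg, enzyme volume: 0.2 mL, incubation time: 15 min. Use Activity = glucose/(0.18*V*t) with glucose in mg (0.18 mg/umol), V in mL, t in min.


Activity = glucose_mg / (0.18 mg/umol * V_mL * t_min)
= 3.65 / (0.18 * 0.2 * 15)
= 6.7593 FPU/mL

6.7593 FPU/mL


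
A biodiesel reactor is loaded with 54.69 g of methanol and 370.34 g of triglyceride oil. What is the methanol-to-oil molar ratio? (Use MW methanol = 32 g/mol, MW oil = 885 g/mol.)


Molar ratio = n_MeOH / n_oil = (MeOH/32) / (oil/885) = (MeOH * 885) / (32 * oil)
= (54.69 * 885) / (32 * 370.34)
= 4.0841

4.0841


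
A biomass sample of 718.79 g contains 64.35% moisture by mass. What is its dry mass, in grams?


Wd = Ww * (1 - MC/100)
= 718.79 * (1 - 64.35/100)
= 256.2486 g

256.2486 g


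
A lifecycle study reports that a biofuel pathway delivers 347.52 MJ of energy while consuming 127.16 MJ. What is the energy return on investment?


EROI = E_out / E_in
= 347.52 / 127.16
= 2.7329

2.7329


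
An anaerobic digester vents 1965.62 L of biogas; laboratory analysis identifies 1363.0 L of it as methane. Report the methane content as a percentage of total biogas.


CH4% = V_CH4 / V_total * 100
= 1363.0 / 1965.62 * 100
= 69.3420%

69.3420%


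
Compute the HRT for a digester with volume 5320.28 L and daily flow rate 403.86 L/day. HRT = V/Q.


HRT = V / Q
= 5320.28 / 403.86
= 13.1736 days

13.1736 days


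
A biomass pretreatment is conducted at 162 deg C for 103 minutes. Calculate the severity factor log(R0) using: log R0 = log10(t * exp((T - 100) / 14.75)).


logR0 = log10(t * exp((T - 100) / 14.75))
= log10(103 * exp((162 - 100) / 14.75))
= 3.8383

3.8383


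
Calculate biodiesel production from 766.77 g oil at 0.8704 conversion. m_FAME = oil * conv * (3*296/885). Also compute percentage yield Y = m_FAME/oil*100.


m_FAME = oil * conv * (3 * 296 / 885) = oil * conv * (888/885)
= 766.77 * 0.8704 * 888 / 885
= 669.6590 g
Y = m_FAME / oil * 100 = conv * (888/885) * 100
= 0.8704 * 888 / 885 * 100
= 87.34%

669.6590 g FAME; Y = 87.34%


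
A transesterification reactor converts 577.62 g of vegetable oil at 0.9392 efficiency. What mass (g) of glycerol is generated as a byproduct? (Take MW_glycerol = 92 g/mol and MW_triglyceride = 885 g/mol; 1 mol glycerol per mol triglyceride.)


glycerol = oil * conv * (92/885)
= 577.62 * 0.9392 * 92 / 885
= 56.3956 g

56.3956 g


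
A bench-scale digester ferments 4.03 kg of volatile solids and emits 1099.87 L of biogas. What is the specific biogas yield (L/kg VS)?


Y = V / VS
= 1099.87 / 4.03
= 272.9206 L/kg VS

272.9206 L/kg VS


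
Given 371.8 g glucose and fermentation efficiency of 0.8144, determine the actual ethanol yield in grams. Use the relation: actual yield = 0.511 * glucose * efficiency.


Actual ethanol: m = 0.511 * 371.8 * 0.8144
m = 154.7277 g

154.7277 g


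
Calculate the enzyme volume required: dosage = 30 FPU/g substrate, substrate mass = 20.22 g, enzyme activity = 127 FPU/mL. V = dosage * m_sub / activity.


V = dosage * m_sub / activity
V = 30 * 20.22 / 127
V = 4.7764 mL

4.7764 mL


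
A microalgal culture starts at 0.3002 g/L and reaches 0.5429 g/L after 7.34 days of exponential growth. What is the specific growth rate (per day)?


mu = ln(X2/X1) / dt
= ln(0.5429/0.3002) / 7.34
= 0.0807 per day

0.0807 per day


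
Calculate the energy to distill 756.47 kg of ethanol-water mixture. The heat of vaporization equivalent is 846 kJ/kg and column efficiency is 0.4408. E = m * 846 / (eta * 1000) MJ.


E = m * 846 / (eta * 1000)
= 756.47 * 846 / (0.4408 * 1000)
= 1451.8458 MJ

1451.8458 MJ


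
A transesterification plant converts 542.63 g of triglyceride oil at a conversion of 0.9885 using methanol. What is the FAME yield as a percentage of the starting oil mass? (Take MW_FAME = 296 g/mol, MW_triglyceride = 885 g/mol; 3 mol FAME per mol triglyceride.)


m_FAME = oil * conv * (3 * 296 / 885) = oil * conv * (888/885)
= 542.63 * 0.9885 * 888 / 885
= 538.2080 g
Y = m_FAME / oil * 100 = conv * (888/885) * 100
= 0.9885 * 888 / 885 * 100
= 99.19%

99.19%


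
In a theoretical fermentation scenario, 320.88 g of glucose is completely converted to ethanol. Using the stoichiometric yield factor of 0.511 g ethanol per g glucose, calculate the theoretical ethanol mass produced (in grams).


Theoretical ethanol yield: m_EtOH = 0.511 * m_glucose
m_EtOH = 0.511 * 320.88 = 163.9697 g

163.9697 g


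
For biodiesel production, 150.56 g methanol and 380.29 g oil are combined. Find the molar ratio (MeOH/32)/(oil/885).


Molar ratio = n_MeOH / n_oil = (MeOH/32) / (oil/885) = (MeOH * 885) / (32 * oil)
= (150.56 * 885) / (32 * 380.29)
= 10.9493

10.9493


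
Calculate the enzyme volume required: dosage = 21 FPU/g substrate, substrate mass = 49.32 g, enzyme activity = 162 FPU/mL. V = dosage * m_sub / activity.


V = dosage * m_sub / activity
V = 21 * 49.32 / 162
V = 6.3933 mL

6.3933 mL


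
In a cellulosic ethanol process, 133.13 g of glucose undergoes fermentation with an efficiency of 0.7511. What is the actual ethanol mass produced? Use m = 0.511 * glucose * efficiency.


Actual ethanol: m = 0.511 * 133.13 * 0.7511
m = 51.0969 g

51.0969 g


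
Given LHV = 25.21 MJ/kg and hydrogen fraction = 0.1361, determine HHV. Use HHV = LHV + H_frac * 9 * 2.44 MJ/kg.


HHV = LHV + H_frac * 9 * 2.44
= 25.21 + 0.1361 * 9 * 2.44
= 28.1988 MJ/kg

28.1988 MJ/kg


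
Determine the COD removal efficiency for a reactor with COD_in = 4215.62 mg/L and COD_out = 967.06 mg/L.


eta = (COD_in - COD_out) / COD_in * 100
= (4215.62 - 967.06) / 4215.62 * 100
= 77.0601%

77.0601%


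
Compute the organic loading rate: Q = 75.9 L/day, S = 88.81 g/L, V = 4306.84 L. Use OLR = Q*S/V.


OLR = Q * S / V
= 75.9 * 88.81 / 4306.84
= 1.5651 g/L/day

1.5651 g/L/day


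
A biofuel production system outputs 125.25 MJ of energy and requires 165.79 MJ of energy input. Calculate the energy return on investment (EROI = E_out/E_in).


EROI = E_out / E_in
= 125.25 / 165.79
= 0.7555

0.7555


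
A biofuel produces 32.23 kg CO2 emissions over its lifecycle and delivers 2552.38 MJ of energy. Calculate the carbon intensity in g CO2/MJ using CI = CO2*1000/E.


CI = CO2 * 1000 / E
= 32.23 * 1000 / 2552.38
= 12.6274 g CO2/MJ

12.6274 g CO2/MJ


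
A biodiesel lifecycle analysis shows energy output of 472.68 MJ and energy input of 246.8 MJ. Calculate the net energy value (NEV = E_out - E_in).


NEV = E_out - E_in
= 472.68 - 246.8
= 225.8800 MJ

225.8800 MJ


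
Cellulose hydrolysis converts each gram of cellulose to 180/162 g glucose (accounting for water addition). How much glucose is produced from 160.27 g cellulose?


glucose = cellulose * 180/162
= 160.27 * 180/162
= 178.0778 g

178.0778 g


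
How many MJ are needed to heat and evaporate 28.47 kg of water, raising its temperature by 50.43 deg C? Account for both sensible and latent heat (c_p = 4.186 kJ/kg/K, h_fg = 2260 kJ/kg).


E = m_water * (4.186 * dT + 2260) / 1000
= 28.47 * (4.186 * 50.43 + 2260) / 1000
= 70.3522 MJ

70.3522 MJ


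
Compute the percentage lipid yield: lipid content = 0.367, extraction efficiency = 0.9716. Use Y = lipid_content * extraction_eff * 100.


Y = lipid_content * extraction_eff * 100
= 0.367 * 0.9716 * 100
= 35.6577%

35.6577%


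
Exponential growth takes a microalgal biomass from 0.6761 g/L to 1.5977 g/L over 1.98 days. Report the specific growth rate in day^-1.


mu = ln(X2/X1) / dt
= ln(1.5977/0.6761) / 1.98
= 0.4343 per day

0.4343 per day


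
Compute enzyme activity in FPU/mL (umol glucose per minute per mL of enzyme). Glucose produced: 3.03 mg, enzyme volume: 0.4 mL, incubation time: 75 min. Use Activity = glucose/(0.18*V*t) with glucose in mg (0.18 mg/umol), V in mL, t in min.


Activity = glucose_mg / (0.18 mg/umol * V_mL * t_min)
= 3.03 / (0.18 * 0.4 * 75)
= 0.5611 FPU/mL

0.5611 FPU/mL


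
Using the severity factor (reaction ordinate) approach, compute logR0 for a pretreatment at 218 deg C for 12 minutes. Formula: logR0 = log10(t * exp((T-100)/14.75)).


logR0 = log10(t * exp((T - 100) / 14.75))
= log10(12 * exp((218 - 100) / 14.75))
= 4.5535

4.5535


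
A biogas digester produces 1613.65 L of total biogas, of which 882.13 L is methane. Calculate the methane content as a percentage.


CH4% = V_CH4 / V_total * 100
= 882.13 / 1613.65 * 100
= 54.6667%

54.6667%


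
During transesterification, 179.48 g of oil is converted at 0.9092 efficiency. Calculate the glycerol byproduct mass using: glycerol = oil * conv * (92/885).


glycerol = oil * conv * (92/885)
= 179.48 * 0.9092 * 92 / 885
= 16.9637 g

16.9637 g


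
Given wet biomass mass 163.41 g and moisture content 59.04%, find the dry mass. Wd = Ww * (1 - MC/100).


Wd = Ww * (1 - MC/100)
= 163.41 * (1 - 59.04/100)
= 66.9327 g

66.9327 g


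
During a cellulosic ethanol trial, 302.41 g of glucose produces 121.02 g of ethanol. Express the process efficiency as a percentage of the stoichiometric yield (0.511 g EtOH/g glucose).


Fermentation efficiency = (actual / (0.511 * glucose)) * 100
= (121.02 / (0.511 * 302.41)) * 100
= 78.3141%

78.3141%


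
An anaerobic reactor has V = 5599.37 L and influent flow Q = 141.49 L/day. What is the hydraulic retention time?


HRT = V / Q
= 5599.37 / 141.49
= 39.5743 days

39.5743 days


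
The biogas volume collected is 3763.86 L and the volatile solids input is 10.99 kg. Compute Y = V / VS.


Y = V / VS
= 3763.86 / 10.99
= 342.4804 L/kg VS

342.4804 L/kg VS


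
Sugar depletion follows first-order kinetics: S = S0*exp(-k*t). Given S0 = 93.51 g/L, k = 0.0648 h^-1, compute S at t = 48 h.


S = S0 * exp(-k * t)
S = 93.51 * exp(-0.0648 * 48)
S = 4.1690 g/L

4.1690 g/L


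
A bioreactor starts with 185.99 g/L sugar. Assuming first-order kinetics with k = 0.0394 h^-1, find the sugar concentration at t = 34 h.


S = S0 * exp(-k * t)
S = 185.99 * exp(-0.0394 * 34)
S = 48.7202 g/L

48.7202 g/L


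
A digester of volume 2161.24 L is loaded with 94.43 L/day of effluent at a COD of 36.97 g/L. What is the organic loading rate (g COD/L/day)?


OLR = Q * S / V
= 94.43 * 36.97 / 2161.24
= 1.6153 g/L/day

1.6153 g/L/day


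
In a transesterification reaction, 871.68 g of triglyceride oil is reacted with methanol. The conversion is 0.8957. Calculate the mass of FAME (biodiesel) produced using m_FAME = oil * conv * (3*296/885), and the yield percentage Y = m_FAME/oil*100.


m_FAME = oil * conv * (3 * 296 / 885) = oil * conv * (888/885)
= 871.68 * 0.8957 * 888 / 885
= 783.4104 g
Y = m_FAME / oil * 100 = conv * (888/885) * 100
= 0.8957 * 888 / 885 * 100
= 89.87%

783.4104 g FAME; Y = 89.87%


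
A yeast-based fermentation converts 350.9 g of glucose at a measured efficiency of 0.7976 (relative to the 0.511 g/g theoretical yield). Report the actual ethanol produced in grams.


Actual ethanol: m = 0.511 * 350.9 * 0.7976
m = 143.0176 g

143.0176 g


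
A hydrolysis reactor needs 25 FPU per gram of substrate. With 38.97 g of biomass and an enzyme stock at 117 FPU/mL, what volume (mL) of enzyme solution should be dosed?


V = dosage * m_sub / activity
V = 25 * 38.97 / 117
V = 8.3269 mL

8.3269 mL


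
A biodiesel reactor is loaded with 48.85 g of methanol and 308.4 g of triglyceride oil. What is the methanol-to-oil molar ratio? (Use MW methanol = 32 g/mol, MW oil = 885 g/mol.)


Molar ratio = n_MeOH / n_oil = (MeOH/32) / (oil/885) = (MeOH * 885) / (32 * oil)
= (48.85 * 885) / (32 * 308.4)
= 4.3807

4.3807


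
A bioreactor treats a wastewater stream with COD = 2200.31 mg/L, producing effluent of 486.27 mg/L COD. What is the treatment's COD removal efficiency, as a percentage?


eta = (COD_in - COD_out) / COD_in * 100
= (2200.31 - 486.27) / 2200.31 * 100
= 77.8999%

77.8999%


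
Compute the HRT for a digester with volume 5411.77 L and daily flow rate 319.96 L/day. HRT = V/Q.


HRT = V / Q
= 5411.77 / 319.96
= 16.9139 days

16.9139 days


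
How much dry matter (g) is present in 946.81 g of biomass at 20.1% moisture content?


Wd = Ww * (1 - MC/100)
= 946.81 * (1 - 20.1/100)
= 756.5012 g

756.5012 g


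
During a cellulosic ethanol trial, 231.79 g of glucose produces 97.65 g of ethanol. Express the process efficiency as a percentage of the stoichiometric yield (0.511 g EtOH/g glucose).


Fermentation efficiency = (actual / (0.511 * glucose)) * 100
= (97.65 / (0.511 * 231.79)) * 100
= 82.4435%

82.4435%


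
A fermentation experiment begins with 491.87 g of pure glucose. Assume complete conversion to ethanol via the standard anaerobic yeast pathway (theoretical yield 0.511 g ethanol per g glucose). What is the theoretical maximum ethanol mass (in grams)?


Theoretical ethanol yield: m_EtOH = 0.511 * m_glucose
m_EtOH = 0.511 * 491.87 = 251.3456 g

251.3456 g


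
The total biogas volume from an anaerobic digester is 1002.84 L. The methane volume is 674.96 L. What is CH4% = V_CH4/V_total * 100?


CH4% = V_CH4 / V_total * 100
= 674.96 / 1002.84 * 100
= 67.3049%

67.3049%


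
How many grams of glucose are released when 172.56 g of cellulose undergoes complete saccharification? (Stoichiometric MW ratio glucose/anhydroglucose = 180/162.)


glucose = cellulose * 180/162
= 172.56 * 180/162
= 191.7333 g

191.7333 g


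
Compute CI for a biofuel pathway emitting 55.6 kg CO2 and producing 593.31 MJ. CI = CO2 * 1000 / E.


CI = CO2 * 1000 / E
= 55.6 * 1000 / 593.31
= 93.7116 g CO2/MJ

93.7116 g CO2/MJ


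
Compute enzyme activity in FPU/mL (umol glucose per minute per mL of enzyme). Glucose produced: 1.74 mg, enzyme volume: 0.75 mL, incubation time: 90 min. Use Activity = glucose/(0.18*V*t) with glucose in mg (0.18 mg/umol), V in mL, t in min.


Activity = glucose_mg / (0.18 mg/umol * V_mL * t_min)
= 1.74 / (0.18 * 0.75 * 90)
= 0.1432 FPU/mL

0.1432 FPU/mL


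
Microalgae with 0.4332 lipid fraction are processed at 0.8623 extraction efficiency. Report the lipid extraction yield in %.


Y = lipid_content * extraction_eff * 100
= 0.4332 * 0.8623 * 100
= 37.3548%

37.3548%


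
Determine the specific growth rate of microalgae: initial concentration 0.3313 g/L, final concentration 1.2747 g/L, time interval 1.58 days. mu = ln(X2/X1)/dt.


mu = ln(X2/X1) / dt
= ln(1.2747/0.3313) / 1.58
= 0.8528 per day

0.8528 per day


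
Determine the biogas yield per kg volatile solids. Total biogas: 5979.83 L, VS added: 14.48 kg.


Y = V / VS
= 5979.83 / 14.48
= 412.9717 L/kg VS

412.9717 L/kg VS


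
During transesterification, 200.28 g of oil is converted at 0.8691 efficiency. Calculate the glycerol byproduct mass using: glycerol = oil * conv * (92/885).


glycerol = oil * conv * (92/885)
= 200.28 * 0.8691 * 92 / 885
= 18.0947 g

18.0947 g


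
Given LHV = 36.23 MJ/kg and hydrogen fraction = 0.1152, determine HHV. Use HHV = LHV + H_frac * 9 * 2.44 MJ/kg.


HHV = LHV + H_frac * 9 * 2.44
= 36.23 + 0.1152 * 9 * 2.44
= 38.7598 MJ/kg

38.7598 MJ/kg


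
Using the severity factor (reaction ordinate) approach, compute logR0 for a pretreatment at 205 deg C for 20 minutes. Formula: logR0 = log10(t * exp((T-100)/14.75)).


logR0 = log10(t * exp((T - 100) / 14.75))
= log10(20 * exp((205 - 100) / 14.75))
= 4.3926

4.3926


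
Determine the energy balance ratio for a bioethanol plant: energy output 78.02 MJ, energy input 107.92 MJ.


EROI = E_out / E_in
= 78.02 / 107.92
= 0.7229

0.7229


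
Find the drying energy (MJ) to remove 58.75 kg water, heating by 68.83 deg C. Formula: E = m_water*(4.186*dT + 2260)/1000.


E = m_water * (4.186 * dT + 2260) / 1000
= 58.75 * (4.186 * 68.83 + 2260) / 1000
= 149.7022 MJ

149.7022 MJ


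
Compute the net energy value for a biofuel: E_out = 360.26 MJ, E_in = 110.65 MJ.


NEV = E_out - E_in
= 360.26 - 110.65
= 249.6100 MJ

249.6100 MJ


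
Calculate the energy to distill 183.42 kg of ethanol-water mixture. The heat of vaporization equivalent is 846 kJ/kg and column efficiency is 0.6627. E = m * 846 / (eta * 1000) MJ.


E = m * 846 / (eta * 1000)
= 183.42 * 846 / (0.6627 * 1000)
= 234.1532 MJ

234.1532 MJ


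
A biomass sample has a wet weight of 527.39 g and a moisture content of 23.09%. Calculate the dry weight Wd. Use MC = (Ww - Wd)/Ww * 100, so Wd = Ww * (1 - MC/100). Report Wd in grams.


Wd = Ww * (1 - MC/100)
= 527.39 * (1 - 23.09/100)
= 405.6156 g

405.6156 g


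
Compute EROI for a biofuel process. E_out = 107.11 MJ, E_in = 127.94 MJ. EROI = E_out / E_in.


EROI = E_out / E_in
= 107.11 / 127.94
= 0.8372

0.8372


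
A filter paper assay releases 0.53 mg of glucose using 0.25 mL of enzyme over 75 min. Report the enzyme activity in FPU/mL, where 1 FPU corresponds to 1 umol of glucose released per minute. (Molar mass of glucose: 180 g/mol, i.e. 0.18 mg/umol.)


Activity = glucose_mg / (0.18 mg/umol * V_mL * t_min)
= 0.53 / (0.18 * 0.25 * 75)
= 0.1570 FPU/mL

0.1570 FPU/mL


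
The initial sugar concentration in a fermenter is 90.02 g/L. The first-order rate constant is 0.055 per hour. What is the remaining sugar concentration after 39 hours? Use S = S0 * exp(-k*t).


S = S0 * exp(-k * t)
S = 90.02 * exp(-0.055 * 39)
S = 10.5385 g/L

10.5385 g/L


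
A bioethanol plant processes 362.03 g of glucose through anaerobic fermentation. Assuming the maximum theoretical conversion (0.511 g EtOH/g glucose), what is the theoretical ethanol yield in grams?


Theoretical ethanol yield: m_EtOH = 0.511 * m_glucose
m_EtOH = 0.511 * 362.03 = 184.9973 g

184.9973 g


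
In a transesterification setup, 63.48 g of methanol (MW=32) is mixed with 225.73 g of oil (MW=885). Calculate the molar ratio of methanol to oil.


Molar ratio = n_MeOH / n_oil = (MeOH/32) / (oil/885) = (MeOH * 885) / (32 * oil)
= (63.48 * 885) / (32 * 225.73)
= 7.7775

7.7775


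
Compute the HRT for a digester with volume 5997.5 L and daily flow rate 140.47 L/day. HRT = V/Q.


HRT = V / Q
= 5997.5 / 140.47
= 42.6959 days

42.6959 days


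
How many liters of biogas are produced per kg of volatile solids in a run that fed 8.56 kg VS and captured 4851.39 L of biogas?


Y = V / VS
= 4851.39 / 8.56
= 566.7512 L/kg VS

566.7512 L/kg VS


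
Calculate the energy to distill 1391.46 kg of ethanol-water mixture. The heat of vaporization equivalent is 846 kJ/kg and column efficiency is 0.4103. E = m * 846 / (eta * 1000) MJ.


E = m * 846 / (eta * 1000)
= 1391.46 * 846 / (0.4103 * 1000)
= 2869.0596 MJ

2869.0596 MJ


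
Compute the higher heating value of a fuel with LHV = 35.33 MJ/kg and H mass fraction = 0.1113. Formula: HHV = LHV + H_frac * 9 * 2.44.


HHV = LHV + H_frac * 9 * 2.44
= 35.33 + 0.1113 * 9 * 2.44
= 37.7741 MJ/kg

37.7741 MJ/kg


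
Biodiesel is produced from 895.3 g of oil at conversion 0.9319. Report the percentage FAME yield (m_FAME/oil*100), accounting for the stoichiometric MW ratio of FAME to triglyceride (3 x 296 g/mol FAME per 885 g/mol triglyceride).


m_FAME = oil * conv * (3 * 296 / 885) = oil * conv * (888/885)
= 895.3 * 0.9319 * 888 / 885
= 837.1583 g
Y = m_FAME / oil * 100 = conv * (888/885) * 100
= 0.9319 * 888 / 885 * 100
= 93.51%

93.51%


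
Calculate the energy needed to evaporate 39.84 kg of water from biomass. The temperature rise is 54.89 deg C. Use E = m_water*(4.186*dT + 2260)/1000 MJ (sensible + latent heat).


E = m_water * (4.186 * dT + 2260) / 1000
= 39.84 * (4.186 * 54.89 + 2260) / 1000
= 99.1924 MJ

99.1924 MJ


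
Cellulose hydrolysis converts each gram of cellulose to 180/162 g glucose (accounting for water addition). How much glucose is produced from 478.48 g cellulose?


glucose = cellulose * 180/162
= 478.48 * 180/162
= 531.6444 g

531.6444 g


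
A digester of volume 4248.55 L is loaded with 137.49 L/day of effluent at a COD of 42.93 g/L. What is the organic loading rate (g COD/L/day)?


OLR = Q * S / V
= 137.49 * 42.93 / 4248.55
= 1.3893 g/L/day

1.3893 g/L/day


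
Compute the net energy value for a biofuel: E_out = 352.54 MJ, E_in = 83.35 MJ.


NEV = E_out - E_in
= 352.54 - 83.35
= 269.1900 MJ

269.1900 MJ


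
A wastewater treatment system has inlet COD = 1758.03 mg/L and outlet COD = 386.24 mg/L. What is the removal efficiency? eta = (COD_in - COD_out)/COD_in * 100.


eta = (COD_in - COD_out) / COD_in * 100
= (1758.03 - 386.24) / 1758.03 * 100
= 78.0300%

78.0300%


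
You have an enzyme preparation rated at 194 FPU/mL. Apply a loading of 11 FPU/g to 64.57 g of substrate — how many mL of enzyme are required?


V = dosage * m_sub / activity
V = 11 * 64.57 / 194
V = 3.6612 mL

3.6612 mL


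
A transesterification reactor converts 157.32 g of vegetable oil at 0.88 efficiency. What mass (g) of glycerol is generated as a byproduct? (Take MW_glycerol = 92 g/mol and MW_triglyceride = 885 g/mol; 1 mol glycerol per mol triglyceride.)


glycerol = oil * conv * (92/885)
= 157.32 * 0.88 * 92 / 885
= 14.3917 g

14.3917 g


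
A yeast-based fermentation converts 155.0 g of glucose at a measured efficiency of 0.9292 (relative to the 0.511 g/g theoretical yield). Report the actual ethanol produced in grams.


Actual ethanol: m = 0.511 * 155.0 * 0.9292
m = 73.5973 g

73.5973 g


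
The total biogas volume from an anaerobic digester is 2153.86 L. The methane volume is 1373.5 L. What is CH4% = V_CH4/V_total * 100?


CH4% = V_CH4 / V_total * 100
= 1373.5 / 2153.86 * 100
= 63.7692%

63.7692%


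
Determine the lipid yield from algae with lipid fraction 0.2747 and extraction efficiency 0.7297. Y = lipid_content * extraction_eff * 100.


Y = lipid_content * extraction_eff * 100
= 0.2747 * 0.7297 * 100
= 20.0449%

20.0449%


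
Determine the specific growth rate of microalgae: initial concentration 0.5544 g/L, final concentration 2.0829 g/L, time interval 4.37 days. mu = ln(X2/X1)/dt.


mu = ln(X2/X1) / dt
= ln(2.0829/0.5544) / 4.37
= 0.3029 per day

0.3029 per day


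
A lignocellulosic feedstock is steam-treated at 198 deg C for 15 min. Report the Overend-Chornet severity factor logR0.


logR0 = log10(t * exp((T - 100) / 14.75))
= log10(15 * exp((198 - 100) / 14.75))
= 4.0616

4.0616


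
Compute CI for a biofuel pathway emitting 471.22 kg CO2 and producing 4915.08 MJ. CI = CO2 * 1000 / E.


CI = CO2 * 1000 / E
= 471.22 * 1000 / 4915.08
= 95.8723 g CO2/MJ

95.8723 g CO2/MJ


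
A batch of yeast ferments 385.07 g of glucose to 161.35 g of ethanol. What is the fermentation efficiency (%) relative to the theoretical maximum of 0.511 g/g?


Fermentation efficiency = (actual / (0.511 * glucose)) * 100
= (161.35 / (0.511 * 385.07)) * 100
= 81.9990%

81.9990%


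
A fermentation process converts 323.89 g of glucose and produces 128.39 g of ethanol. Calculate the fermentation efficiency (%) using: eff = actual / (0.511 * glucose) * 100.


Fermentation efficiency = (actual / (0.511 * glucose)) * 100
= (128.39 / (0.511 * 323.89)) * 100
= 77.5734%

77.5734%


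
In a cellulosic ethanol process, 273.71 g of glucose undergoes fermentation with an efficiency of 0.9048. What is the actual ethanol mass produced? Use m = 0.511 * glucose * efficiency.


Actual ethanol: m = 0.511 * 273.71 * 0.9048
m = 126.5506 g

126.5506 g


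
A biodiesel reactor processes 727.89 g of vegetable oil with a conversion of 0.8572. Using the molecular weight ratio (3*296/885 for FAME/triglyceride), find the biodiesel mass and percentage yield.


m_FAME = oil * conv * (3 * 296 / 885) = oil * conv * (888/885)
= 727.89 * 0.8572 * 888 / 885
= 626.0624 g
Y = m_FAME / oil * 100 = conv * (888/885) * 100
= 0.8572 * 888 / 885 * 100
= 86.01%

626.0624 g FAME; Y = 86.01%


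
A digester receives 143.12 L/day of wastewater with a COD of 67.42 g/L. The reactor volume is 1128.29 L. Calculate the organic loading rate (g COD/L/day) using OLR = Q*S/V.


OLR = Q * S / V
= 143.12 * 67.42 / 1128.29
= 8.5520 g/L/day

8.5520 g/L/day


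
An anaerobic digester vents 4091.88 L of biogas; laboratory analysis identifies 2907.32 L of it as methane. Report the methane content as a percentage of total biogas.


CH4% = V_CH4 / V_total * 100
= 2907.32 / 4091.88 * 100
= 71.0510%

71.0510%


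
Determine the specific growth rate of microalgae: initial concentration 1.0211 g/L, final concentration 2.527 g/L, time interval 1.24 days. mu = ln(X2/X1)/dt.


mu = ln(X2/X1) / dt
= ln(2.527/1.0211) / 1.24
= 0.7308 per day

0.7308 per day


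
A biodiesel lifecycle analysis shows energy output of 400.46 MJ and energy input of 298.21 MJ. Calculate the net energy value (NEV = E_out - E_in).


NEV = E_out - E_in
= 400.46 - 298.21
= 102.2500 MJ

102.2500 MJ


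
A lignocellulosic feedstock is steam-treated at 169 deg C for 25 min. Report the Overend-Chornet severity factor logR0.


logR0 = log10(t * exp((T - 100) / 14.75))
= log10(25 * exp((169 - 100) / 14.75))
= 3.4296

3.4296


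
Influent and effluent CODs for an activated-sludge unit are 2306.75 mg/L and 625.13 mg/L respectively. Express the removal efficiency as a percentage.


eta = (COD_in - COD_out) / COD_in * 100
= (2306.75 - 625.13) / 2306.75 * 100
= 72.9000%

72.9000%


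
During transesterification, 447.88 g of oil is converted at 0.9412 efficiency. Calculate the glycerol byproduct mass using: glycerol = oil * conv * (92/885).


glycerol = oil * conv * (92/885)
= 447.88 * 0.9412 * 92 / 885
= 43.8216 g

43.8216 g


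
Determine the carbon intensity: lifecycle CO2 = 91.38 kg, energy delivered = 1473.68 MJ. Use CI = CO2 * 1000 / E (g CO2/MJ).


CI = CO2 * 1000 / E
= 91.38 * 1000 / 1473.68
= 62.0080 g CO2/MJ

62.0080 g CO2/MJ


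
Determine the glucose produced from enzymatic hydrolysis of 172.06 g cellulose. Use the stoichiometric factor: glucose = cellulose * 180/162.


glucose = cellulose * 180/162
= 172.06 * 180/162
= 191.1778 g

191.1778 g


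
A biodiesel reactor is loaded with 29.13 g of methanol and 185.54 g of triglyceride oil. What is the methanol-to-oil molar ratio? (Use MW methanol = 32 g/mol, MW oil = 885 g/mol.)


Molar ratio = n_MeOH / n_oil = (MeOH/32) / (oil/885) = (MeOH * 885) / (32 * oil)
= (29.13 * 885) / (32 * 185.54)
= 4.3421

4.3421


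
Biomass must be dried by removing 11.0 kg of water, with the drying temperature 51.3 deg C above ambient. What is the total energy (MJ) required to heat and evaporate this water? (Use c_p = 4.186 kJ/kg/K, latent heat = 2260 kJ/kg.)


E = m_water * (4.186 * dT + 2260) / 1000
= 11.0 * (4.186 * 51.3 + 2260) / 1000
= 27.2222 MJ

27.2222 MJ


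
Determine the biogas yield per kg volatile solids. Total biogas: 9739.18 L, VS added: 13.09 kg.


Y = V / VS
= 9739.18 / 13.09
= 744.0168 L/kg VS

744.0168 L/kg VS


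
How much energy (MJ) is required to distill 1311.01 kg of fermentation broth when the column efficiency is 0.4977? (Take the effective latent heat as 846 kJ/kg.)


E = m * 846 / (eta * 1000)
= 1311.01 * 846 / (0.4977 * 1000)
= 2228.4799 MJ

2228.4799 MJ


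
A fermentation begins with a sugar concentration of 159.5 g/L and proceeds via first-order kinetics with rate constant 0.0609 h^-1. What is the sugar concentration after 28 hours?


S = S0 * exp(-k * t)
S = 159.5 * exp(-0.0609 * 28)
S = 28.9869 g/L

28.9869 g/L


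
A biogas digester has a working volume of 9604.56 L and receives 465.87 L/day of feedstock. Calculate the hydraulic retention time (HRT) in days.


HRT = V / Q
= 9604.56 / 465.87
= 20.6164 days

20.6164 days


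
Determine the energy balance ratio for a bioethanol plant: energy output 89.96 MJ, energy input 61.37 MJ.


EROI = E_out / E_in
= 89.96 / 61.37
= 1.4659

1.4659


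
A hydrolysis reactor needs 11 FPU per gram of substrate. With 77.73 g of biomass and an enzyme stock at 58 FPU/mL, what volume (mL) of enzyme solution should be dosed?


V = dosage * m_sub / activity
V = 11 * 77.73 / 58
V = 14.7419 mL

14.7419 mL


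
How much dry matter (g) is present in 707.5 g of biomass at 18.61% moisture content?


Wd = Ww * (1 - MC/100)
= 707.5 * (1 - 18.61/100)
= 575.8342 g

575.8342 g


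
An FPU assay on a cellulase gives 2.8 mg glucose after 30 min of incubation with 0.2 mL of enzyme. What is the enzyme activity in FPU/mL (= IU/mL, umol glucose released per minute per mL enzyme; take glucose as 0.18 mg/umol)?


Activity = glucose_mg / (0.18 mg/umol * V_mL * t_min)
= 2.8 / (0.18 * 0.2 * 30)
= 2.5926 FPU/mL

2.5926 FPU/mL


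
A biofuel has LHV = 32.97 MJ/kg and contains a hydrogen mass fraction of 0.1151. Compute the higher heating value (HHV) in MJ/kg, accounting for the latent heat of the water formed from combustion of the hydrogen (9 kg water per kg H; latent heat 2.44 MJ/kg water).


HHV = LHV + H_frac * 9 * 2.44
= 32.97 + 0.1151 * 9 * 2.44
= 35.4976 MJ/kg

35.4976 MJ/kg


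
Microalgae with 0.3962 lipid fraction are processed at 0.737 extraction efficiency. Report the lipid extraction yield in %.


Y = lipid_content * extraction_eff * 100
= 0.3962 * 0.737 * 100
= 29.1999%

29.1999%


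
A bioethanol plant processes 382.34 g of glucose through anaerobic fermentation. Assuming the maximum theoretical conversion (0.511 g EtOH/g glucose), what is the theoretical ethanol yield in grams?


Theoretical ethanol yield: m_EtOH = 0.511 * m_glucose
m_EtOH = 0.511 * 382.34 = 195.3757 g

195.3757 g


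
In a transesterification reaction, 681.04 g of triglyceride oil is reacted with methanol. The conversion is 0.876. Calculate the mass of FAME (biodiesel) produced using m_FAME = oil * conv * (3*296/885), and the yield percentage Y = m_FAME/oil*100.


m_FAME = oil * conv * (3 * 296 / 885) = oil * conv * (888/885)
= 681.04 * 0.876 * 888 / 885
= 598.6134 g
Y = m_FAME / oil * 100 = conv * (888/885) * 100
= 0.876 * 888 / 885 * 100
= 87.90%

598.6134 g FAME; Y = 87.90%


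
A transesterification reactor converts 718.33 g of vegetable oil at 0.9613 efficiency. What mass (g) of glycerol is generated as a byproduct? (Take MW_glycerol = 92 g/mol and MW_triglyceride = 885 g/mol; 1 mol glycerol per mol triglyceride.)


glycerol = oil * conv * (92/885)
= 718.33 * 0.9613 * 92 / 885
= 71.7840 g

71.7840 g


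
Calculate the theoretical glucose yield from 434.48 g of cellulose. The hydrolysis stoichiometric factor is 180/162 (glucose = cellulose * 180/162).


glucose = cellulose * 180/162
= 434.48 * 180/162
= 482.7556 g

482.7556 g


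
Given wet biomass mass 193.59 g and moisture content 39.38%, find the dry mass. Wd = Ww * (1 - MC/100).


Wd = Ww * (1 - MC/100)
= 193.59 * (1 - 39.38/100)
= 117.3543 g

117.3543 g


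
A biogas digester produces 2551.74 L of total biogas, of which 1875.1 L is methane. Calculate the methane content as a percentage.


CH4% = V_CH4 / V_total * 100
= 1875.1 / 2551.74 * 100
= 73.4832%

73.4832%


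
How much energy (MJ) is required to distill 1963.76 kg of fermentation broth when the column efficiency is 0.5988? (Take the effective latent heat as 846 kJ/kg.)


E = m * 846 / (eta * 1000)
= 1963.76 * 846 / (0.5988 * 1000)
= 2774.4505 MJ

2774.4505 MJ


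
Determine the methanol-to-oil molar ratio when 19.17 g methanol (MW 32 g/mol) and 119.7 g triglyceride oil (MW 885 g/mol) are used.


Molar ratio = n_MeOH / n_oil = (MeOH/32) / (oil/885) = (MeOH * 885) / (32 * oil)
= (19.17 * 885) / (32 * 119.7)
= 4.4292

4.4292


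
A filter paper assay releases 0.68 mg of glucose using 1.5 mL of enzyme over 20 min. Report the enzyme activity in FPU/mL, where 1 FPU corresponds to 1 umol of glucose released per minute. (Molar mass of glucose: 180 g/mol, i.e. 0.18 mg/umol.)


Activity = glucose_mg / (0.18 mg/umol * V_mL * t_min)
= 0.68 / (0.18 * 1.5 * 20)
= 0.1259 FPU/mL

0.1259 FPU/mL


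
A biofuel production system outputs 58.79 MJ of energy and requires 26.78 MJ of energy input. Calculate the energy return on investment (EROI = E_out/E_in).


EROI = E_out / E_in
= 58.79 / 26.78
= 2.1953

2.1953


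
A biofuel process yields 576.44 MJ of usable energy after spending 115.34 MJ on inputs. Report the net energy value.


NEV = E_out - E_in
= 576.44 - 115.34
= 461.1000 MJ

461.1000 MJ


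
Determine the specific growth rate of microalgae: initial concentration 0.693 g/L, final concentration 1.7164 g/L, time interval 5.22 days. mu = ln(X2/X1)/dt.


mu = ln(X2/X1) / dt
= ln(1.7164/0.693) / 5.22
= 0.1737 per day

0.1737 per day


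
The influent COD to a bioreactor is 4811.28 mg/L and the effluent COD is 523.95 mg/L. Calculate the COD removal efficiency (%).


eta = (COD_in - COD_out) / COD_in * 100
= (4811.28 - 523.95) / 4811.28 * 100
= 89.1100%

89.1100%


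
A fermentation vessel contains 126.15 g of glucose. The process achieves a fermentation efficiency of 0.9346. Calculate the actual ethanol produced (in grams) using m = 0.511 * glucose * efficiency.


Actual ethanol: m = 0.511 * 126.15 * 0.9346
m = 60.2468 g

60.2468 g


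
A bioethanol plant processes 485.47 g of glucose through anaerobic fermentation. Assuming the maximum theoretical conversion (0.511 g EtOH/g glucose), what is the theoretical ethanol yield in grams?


Theoretical ethanol yield: m_EtOH = 0.511 * m_glucose
m_EtOH = 0.511 * 485.47 = 248.0752 g

248.0752 g


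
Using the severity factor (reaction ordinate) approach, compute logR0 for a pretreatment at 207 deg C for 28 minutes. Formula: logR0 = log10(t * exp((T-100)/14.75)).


logR0 = log10(t * exp((T - 100) / 14.75))
= log10(28 * exp((207 - 100) / 14.75))
= 4.5976

4.5976


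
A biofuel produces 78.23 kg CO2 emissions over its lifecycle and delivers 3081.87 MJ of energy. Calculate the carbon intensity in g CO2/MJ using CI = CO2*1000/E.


CI = CO2 * 1000 / E
= 78.23 * 1000 / 3081.87
= 25.3839 g CO2/MJ

25.3839 g CO2/MJ


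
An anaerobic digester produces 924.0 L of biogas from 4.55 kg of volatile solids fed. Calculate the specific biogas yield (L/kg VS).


Y = V / VS
= 924.0 / 4.55
= 203.0769 L/kg VS

203.0769 L/kg VS


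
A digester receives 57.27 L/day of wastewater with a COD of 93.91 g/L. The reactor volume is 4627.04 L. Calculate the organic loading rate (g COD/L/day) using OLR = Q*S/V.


OLR = Q * S / V
= 57.27 * 93.91 / 4627.04
= 1.1623 g/L/day

1.1623 g/L/day


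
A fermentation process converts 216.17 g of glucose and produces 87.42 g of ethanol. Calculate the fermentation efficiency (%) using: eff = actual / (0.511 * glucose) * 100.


Fermentation efficiency = (actual / (0.511 * glucose)) * 100
= (87.42 / (0.511 * 216.17)) * 100
= 79.1397%

79.1397%


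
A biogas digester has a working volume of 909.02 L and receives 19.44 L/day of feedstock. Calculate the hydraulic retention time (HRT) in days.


HRT = V / Q
= 909.02 / 19.44
= 46.7603 days

46.7603 days


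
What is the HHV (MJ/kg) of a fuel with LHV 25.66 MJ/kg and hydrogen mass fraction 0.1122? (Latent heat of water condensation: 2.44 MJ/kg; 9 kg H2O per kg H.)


HHV = LHV + H_frac * 9 * 2.44
= 25.66 + 0.1122 * 9 * 2.44
= 28.1239 MJ/kg

28.1239 MJ/kg
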